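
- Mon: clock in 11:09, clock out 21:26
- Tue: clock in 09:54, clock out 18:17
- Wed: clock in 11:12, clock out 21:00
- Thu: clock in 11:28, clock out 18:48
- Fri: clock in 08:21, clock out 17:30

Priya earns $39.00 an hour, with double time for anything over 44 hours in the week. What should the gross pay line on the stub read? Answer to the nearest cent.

Mon: 11:09–21:26 = 10 h 17 min
Tue: 09:54–18:17 = 8 h 23 min
Wed: 11:12–21:00 = 9 h 48 min
Thu: 11:28–18:48 = 7 h 20 min
Fri: 08:21–17:30 = 9 h 9 min
Total worked: 44 h 57 min = 2697 min.
Regular 44 h 0 min = 2640 min at $39.00/h; overtime 0 h 57 min = 57 min at $78.00/h.
Pay = (2640 × $39.00 + 57 × $78.00) ÷ 60 = $1790.10.

$1790.10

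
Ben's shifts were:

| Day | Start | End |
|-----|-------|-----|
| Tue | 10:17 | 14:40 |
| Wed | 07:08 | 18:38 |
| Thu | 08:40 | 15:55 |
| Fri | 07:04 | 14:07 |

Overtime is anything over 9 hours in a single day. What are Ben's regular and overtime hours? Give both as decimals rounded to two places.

Tue: 10:17–14:40 = 4 h 23 min
Wed: 07:08–18:38 = 11 h 30 min
Thu: 08:40–15:55 = 7 h 15 min
Fri: 07:04–14:07 = 7 h 3 min
Tue reg 4 h 23 min / OT 0 h 0 min; Wed reg 9 h 0 min / OT 2 h 30 min; Thu reg 7 h 15 min / OT 0 h 0 min; Fri reg 7 h 3 min / OT 0 h 0 min.
Totals: regular 27 h 41 min, overtime 2 h 30 min.

Regular 27.68 hours, overtime 2.50 hours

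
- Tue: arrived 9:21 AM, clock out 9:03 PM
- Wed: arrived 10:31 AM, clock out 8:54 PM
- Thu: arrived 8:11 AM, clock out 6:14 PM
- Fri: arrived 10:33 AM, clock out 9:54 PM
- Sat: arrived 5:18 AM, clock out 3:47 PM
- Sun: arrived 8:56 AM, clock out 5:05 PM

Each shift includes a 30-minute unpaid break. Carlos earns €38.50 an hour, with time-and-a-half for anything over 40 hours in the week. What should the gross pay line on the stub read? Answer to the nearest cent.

€2643.99

Tue: 9:21 AM–9:03 PM = 11 h 42 min; less 30 min break → 11 h 12 min
Wed: 10:31 AM–8:54 PM = 10 h 23 min; less 30 min break → 9 h 53 min
Thu: 8:11 AM–6:14 PM = 10 h 3 min; less 30 min break → 9 h 33 min
Fri: 10:33 AM–9:54 PM = 11 h 21 min; less 30 min break → 10 h 51 min
Sat: 5:18 AM–3:47 PM = 10 h 29 min; less 30 min break → 9 h 59 min
Sun: 8:56 AM–5:05 PM = 8 h 9 min; less 30 min break → 7 h 39 min
Total worked: 59 h 7 min = 3547 min.
Regular 40 h 0 min = 2400 min at €38.50/h; overtime 19 h 7 min = 1147 min at €57.75/h.
Pay = (2400 × €38.50 + 1147 × €57.75) ÷ 60 = €2643.99.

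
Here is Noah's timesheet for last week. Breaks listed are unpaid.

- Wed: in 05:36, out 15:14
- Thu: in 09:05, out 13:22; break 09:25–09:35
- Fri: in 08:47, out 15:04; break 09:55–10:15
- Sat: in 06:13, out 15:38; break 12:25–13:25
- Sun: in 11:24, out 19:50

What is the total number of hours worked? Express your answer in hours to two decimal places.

Wed: 05:36–15:14 = 9 h 38 min
Thu: 09:05–13:22 = 4 h 17 min; less 10 min break → 4 h 7 min
Fri: 08:47–15:04 = 6 h 17 min; less 20 min break → 5 h 57 min
Sat: 06:13–15:38 = 9 h 25 min; less 60 min break → 8 h 25 min
Sun: 11:24–19:50 = 8 h 26 min
Total: 9 h 38 min + 4 h 7 min + 5 h 57 min + 8 h 25 min + 8 h 26 min = 36 h 33 min.

36.55 hours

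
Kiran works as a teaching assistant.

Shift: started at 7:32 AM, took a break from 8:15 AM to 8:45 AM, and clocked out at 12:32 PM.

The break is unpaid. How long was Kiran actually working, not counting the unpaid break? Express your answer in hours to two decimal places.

4.50 hours

Shift: 7:32 AM–12:32 PM = 5 h 0 min; less 30 min break → 4 h 30 min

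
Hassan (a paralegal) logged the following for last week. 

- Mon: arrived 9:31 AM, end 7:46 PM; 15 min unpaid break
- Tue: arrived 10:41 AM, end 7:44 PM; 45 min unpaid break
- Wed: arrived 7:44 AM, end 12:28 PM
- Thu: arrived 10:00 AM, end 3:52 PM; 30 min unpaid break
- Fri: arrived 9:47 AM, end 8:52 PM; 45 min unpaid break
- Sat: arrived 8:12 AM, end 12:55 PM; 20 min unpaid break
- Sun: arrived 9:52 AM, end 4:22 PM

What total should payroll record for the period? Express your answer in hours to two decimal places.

Mon: 9:31 AM–7:46 PM = 10 h 15 min; less 15 min break → 10 h 0 min
Tue: 10:41 AM–7:44 PM = 9 h 3 min; less 45 min break → 8 h 18 min
Wed: 7:44 AM–12:28 PM = 4 h 44 min
Thu: 10:00 AM–3:52 PM = 5 h 52 min; less 30 min break → 5 h 22 min
Fri: 9:47 AM–8:52 PM = 11 h 5 min; less 45 min break → 10 h 20 min
Sat: 8:12 AM–12:55 PM = 4 h 43 min; less 20 min break → 4 h 23 min
Sun: 9:52 AM–4:22 PM = 6 h 30 min
Total: 10 h 0 min + 8 h 18 min + 4 h 44 min + 5 h 22 min + 10 h 20 min + 4 h 23 min + 6 h 30 min = 49 h 37 min.

49.62 hours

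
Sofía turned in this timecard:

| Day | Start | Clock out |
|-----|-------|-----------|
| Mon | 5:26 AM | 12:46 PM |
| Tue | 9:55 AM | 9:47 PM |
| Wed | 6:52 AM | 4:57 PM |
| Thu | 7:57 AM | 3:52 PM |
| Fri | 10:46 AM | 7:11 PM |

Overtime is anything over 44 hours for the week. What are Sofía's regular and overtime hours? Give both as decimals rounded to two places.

Regular 44.00 hours, overtime 1.62 hours

Mon: 5:26 AM–12:46 PM = 7 h 20 min
Tue: 9:55 AM–9:47 PM = 11 h 52 min
Wed: 6:52 AM–4:57 PM = 10 h 5 min
Thu: 7:57 AM–3:52 PM = 7 h 55 min
Fri: 10:46 AM–7:11 PM = 8 h 25 min
Total worked: 45 h 37 min = 45.62 h.
Threshold 44 h → overtime 1 h 37 min, regular 44 h 0 min.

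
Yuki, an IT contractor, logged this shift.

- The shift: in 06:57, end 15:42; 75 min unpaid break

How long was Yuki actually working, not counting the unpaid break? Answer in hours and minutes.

The shift: 06:57–15:42 = 8 h 45 min; less 75 min break → 7 h 30 min

7 h 30 min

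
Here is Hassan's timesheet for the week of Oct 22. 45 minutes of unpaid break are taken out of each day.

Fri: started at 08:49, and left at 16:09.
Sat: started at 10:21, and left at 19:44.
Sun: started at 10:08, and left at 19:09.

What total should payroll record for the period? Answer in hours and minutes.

Fri: 08:49–16:09 = 7 h 20 min; less 45 min break → 6 h 35 min
Sat: 10:21–19:44 = 9 h 23 min; less 45 min break → 8 h 38 min
Sun: 10:08–19:09 = 9 h 1 min; less 45 min break → 8 h 16 min
Total: 6 h 35 min + 8 h 38 min + 8 h 16 min = 23 h 29 min.

23 h 29 min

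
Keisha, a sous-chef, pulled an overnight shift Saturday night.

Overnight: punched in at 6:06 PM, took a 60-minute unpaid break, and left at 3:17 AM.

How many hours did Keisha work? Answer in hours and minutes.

Overnight: 6:06 PM → midnight = 5 h 54 min; midnight → 3:17 AM = 3 h 17 min; span 9 h 11 min; less 60 min break → 8 h 11 min

8 h 11 min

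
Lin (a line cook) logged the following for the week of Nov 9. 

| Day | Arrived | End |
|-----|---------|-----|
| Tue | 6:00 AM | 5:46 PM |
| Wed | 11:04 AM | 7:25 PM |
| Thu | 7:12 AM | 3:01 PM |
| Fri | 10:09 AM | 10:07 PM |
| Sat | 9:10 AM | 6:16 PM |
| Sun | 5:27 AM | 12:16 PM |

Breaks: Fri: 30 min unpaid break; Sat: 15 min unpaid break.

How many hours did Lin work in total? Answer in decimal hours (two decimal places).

55.07 hours

Tue: 6:00 AM–5:46 PM = 11 h 46 min
Wed: 11:04 AM–7:25 PM = 8 h 21 min
Thu: 7:12 AM–3:01 PM = 7 h 49 min
Fri: 10:09 AM–10:07 PM = 11 h 58 min; less 30 min break → 11 h 28 min
Sat: 9:10 AM–6:16 PM = 9 h 6 min; less 15 min break → 8 h 51 min
Sun: 5:27 AM–12:16 PM = 6 h 49 min
Total: 11 h 46 min + 8 h 21 min + 7 h 49 min + 11 h 28 min + 8 h 51 min + 6 h 49 min = 55 h 4 min.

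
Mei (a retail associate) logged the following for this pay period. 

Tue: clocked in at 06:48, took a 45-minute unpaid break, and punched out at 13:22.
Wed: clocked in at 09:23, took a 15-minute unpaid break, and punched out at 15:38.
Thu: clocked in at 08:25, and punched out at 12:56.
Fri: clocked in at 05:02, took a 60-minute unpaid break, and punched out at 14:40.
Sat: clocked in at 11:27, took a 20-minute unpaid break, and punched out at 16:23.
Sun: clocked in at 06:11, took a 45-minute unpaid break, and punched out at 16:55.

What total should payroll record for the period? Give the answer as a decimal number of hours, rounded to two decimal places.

39.55 hours

Tue: 06:48–13:22 = 6 h 34 min; less 45 min break → 5 h 49 min
Wed: 09:23–15:38 = 6 h 15 min; less 15 min break → 6 h 0 min
Thu: 08:25–12:56 = 4 h 31 min
Fri: 05:02–14:40 = 9 h 38 min; less 60 min break → 8 h 38 min
Sat: 11:27–16:23 = 4 h 56 min; less 20 min break → 4 h 36 min
Sun: 06:11–16:55 = 10 h 44 min; less 45 min break → 9 h 59 min
Total: 5 h 49 min + 6 h 0 min + 4 h 31 min + 8 h 38 min + 4 h 36 min + 9 h 59 min = 39 h 33 min.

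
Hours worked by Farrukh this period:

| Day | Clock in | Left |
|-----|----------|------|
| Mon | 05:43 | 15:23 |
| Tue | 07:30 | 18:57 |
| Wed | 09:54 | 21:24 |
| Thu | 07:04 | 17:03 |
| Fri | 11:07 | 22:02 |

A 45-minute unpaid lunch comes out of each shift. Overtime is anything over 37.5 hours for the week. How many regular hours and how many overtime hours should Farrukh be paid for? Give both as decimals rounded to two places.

Mon: 05:43–15:23 = 9 h 40 min; less 45 min break → 8 h 55 min
Tue: 07:30–18:57 = 11 h 27 min; less 45 min break → 10 h 42 min
Wed: 09:54–21:24 = 11 h 30 min; less 45 min break → 10 h 45 min
Thu: 07:04–17:03 = 9 h 59 min; less 45 min break → 9 h 14 min
Fri: 11:07–22:02 = 10 h 55 min; less 45 min break → 10 h 10 min
Total worked: 49 h 46 min = 49.77 h.
Threshold 37.5 h → overtime 12 h 16 min, regular 37 h 30 min.

Regular 37.50 hours, overtime 12.27 hours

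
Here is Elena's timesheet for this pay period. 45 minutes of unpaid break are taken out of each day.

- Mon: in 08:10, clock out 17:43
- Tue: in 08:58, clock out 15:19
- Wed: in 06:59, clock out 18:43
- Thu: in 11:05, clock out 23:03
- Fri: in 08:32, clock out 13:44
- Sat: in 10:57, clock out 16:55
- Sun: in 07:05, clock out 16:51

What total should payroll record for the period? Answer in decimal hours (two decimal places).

Mon: 08:10–17:43 = 9 h 33 min; less 45 min break → 8 h 48 min
Tue: 08:58–15:19 = 6 h 21 min; less 45 min break → 5 h 36 min
Wed: 06:59–18:43 = 11 h 44 min; less 45 min break → 10 h 59 min
Thu: 11:05–23:03 = 11 h 58 min; less 45 min break → 11 h 13 min
Fri: 08:32–13:44 = 5 h 12 min; less 45 min break → 4 h 27 min
Sat: 10:57–16:55 = 5 h 58 min; less 45 min break → 5 h 13 min
Sun: 07:05–16:51 = 9 h 46 min; less 45 min break → 9 h 1 min
Total: 8 h 48 min + 5 h 36 min + 10 h 59 min + 11 h 13 min + 4 h 27 min + 5 h 13 min + 9 h 1 min = 55 h 17 min.

55.28 hours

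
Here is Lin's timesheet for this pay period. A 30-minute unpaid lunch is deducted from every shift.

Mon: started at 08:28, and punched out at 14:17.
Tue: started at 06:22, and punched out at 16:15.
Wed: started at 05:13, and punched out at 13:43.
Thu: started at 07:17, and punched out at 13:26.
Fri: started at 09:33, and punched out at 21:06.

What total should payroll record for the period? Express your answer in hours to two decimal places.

39.40 hours

Mon: 08:28–14:17 = 5 h 49 min; less 30 min break → 5 h 19 min
Tue: 06:22–16:15 = 9 h 53 min; less 30 min break → 9 h 23 min
Wed: 05:13–13:43 = 8 h 30 min; less 30 min break → 8 h 0 min
Thu: 07:17–13:26 = 6 h 9 min; less 30 min break → 5 h 39 min
Fri: 09:33–21:06 = 11 h 33 min; less 30 min break → 11 h 3 min
Total: 5 h 19 min + 9 h 23 min + 8 h 0 min + 5 h 39 min + 11 h 3 min = 39 h 24 min.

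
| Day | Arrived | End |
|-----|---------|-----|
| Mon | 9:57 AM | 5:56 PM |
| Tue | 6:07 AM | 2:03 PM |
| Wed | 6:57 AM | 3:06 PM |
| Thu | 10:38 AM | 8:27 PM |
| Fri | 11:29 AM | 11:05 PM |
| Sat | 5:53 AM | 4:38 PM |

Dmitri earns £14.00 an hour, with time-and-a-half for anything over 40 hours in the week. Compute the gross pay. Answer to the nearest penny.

Mon: 9:57 AM–5:56 PM = 7 h 59 min
Tue: 6:07 AM–2:03 PM = 7 h 56 min
Wed: 6:57 AM–3:06 PM = 8 h 9 min
Thu: 10:38 AM–8:27 PM = 9 h 49 min
Fri: 11:29 AM–11:05 PM = 11 h 36 min
Sat: 5:53 AM–4:38 PM = 10 h 45 min
Total worked: 56 h 14 min = 3374 min.
Regular 40 h 0 min = 2400 min at £14.00/h; overtime 16 h 14 min = 974 min at £21.00/h.
Pay = (2400 × £14.00 + 974 × £21.00) ÷ 60 = £900.90.

£900.90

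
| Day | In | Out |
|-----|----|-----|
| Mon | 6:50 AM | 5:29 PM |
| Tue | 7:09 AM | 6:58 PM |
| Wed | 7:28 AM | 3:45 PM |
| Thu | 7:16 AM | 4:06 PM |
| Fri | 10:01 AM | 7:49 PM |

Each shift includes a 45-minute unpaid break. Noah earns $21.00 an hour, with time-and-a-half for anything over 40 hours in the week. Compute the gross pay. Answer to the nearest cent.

$1017.45

Mon: 6:50 AM–5:29 PM = 10 h 39 min; less 45 min break → 9 h 54 min
Tue: 7:09 AM–6:58 PM = 11 h 49 min; less 45 min break → 11 h 4 min
Wed: 7:28 AM–3:45 PM = 8 h 17 min; less 45 min break → 7 h 32 min
Thu: 7:16 AM–4:06 PM = 8 h 50 min; less 45 min break → 8 h 5 min
Fri: 10:01 AM–7:49 PM = 9 h 48 min; less 45 min break → 9 h 3 min
Total worked: 45 h 38 min = 2738 min.
Regular 40 h 0 min = 2400 min at $21.00/h; overtime 5 h 38 min = 338 min at $31.50/h.
Pay = (2400 × $21.00 + 338 × $31.50) ÷ 60 = $1017.45.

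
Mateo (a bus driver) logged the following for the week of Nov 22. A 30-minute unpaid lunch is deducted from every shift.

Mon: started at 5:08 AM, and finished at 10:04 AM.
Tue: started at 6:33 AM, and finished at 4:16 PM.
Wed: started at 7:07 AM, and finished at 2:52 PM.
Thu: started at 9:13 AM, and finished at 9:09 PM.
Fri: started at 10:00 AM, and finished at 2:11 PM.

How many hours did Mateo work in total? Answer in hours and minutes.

Mon: 5:08 AM–10:04 AM = 4 h 56 min; less 30 min break → 4 h 26 min
Tue: 6:33 AM–4:16 PM = 9 h 43 min; less 30 min break → 9 h 13 min
Wed: 7:07 AM–2:52 PM = 7 h 45 min; less 30 min break → 7 h 15 min
Thu: 9:13 AM–9:09 PM = 11 h 56 min; less 30 min break → 11 h 26 min
Fri: 10:00 AM–2:11 PM = 4 h 11 min; less 30 min break → 3 h 41 min
Total: 4 h 26 min + 9 h 13 min + 7 h 15 min + 11 h 26 min + 3 h 41 min = 36 h 1 min.

36 h 1 min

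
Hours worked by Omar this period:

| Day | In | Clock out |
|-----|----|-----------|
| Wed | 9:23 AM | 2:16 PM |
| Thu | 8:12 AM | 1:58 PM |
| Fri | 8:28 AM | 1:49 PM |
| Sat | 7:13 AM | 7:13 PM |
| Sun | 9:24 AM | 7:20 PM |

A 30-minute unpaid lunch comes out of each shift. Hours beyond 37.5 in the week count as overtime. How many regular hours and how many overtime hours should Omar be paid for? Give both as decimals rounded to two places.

Regular 35.43 hours, overtime 0.00 hours

Wed: 9:23 AM–2:16 PM = 4 h 53 min; less 30 min break → 4 h 23 min
Thu: 8:12 AM–1:58 PM = 5 h 46 min; less 30 min break → 5 h 16 min
Fri: 8:28 AM–1:49 PM = 5 h 21 min; less 30 min break → 4 h 51 min
Sat: 7:13 AM–7:13 PM = 12 h 0 min; less 30 min break → 11 h 30 min
Sun: 9:24 AM–7:20 PM = 9 h 56 min; less 30 min break → 9 h 26 min
Total worked: 35 h 26 min = 35.43 h.
Threshold 37.5 h → overtime 0 h 0 min, regular 35 h 26 min.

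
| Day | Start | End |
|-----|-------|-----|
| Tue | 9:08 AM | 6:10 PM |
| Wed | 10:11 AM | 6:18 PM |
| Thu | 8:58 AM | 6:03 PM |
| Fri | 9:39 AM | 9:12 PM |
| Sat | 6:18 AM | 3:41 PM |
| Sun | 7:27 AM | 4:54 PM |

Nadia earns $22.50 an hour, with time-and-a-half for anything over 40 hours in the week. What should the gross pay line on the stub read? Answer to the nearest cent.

Tue: 9:08 AM–6:10 PM = 9 h 2 min
Wed: 10:11 AM–6:18 PM = 8 h 7 min
Thu: 8:58 AM–6:03 PM = 9 h 5 min
Fri: 9:39 AM–9:12 PM = 11 h 33 min
Sat: 6:18 AM–3:41 PM = 9 h 23 min
Sun: 7:27 AM–4:54 PM = 9 h 27 min
Total worked: 56 h 37 min = 3397 min.
Regular 40 h 0 min = 2400 min at $22.50/h; overtime 16 h 37 min = 997 min at $33.75/h.
Pay = (2400 × $22.50 + 997 × $33.75) ÷ 60 = $1460.81.

$1460.81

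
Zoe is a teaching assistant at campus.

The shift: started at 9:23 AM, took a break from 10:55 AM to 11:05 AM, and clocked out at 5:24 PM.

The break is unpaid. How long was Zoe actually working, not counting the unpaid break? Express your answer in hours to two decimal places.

7.85 hours

The shift: 9:23 AM–5:24 PM = 8 h 1 min; less 10 min break → 7 h 51 min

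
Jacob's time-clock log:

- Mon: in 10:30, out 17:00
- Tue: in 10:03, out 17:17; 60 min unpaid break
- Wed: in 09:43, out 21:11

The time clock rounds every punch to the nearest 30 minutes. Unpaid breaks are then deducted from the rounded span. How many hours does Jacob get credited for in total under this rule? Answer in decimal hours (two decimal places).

Mon: in 10:30→10:30, out 17:00→17:00; 6 h 30 min
Tue: in 10:03→10:00, out 17:17→17:30; 7 h 30 min − 60 min = 6 h 30 min
Wed: in 09:43→09:30, out 21:11→21:00; 11 h 30 min
Total credited: 24 h 30 min.

24.50 hours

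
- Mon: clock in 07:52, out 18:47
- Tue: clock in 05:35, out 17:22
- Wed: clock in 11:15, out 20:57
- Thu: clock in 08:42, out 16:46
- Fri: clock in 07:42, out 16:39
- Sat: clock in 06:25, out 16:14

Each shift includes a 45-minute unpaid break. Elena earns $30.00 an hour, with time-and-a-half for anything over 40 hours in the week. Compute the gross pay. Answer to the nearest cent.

$1863.00

Mon: 07:52–18:47 = 10 h 55 min; less 45 min break → 10 h 10 min
Tue: 05:35–17:22 = 11 h 47 min; less 45 min break → 11 h 2 min
Wed: 11:15–20:57 = 9 h 42 min; less 45 min break → 8 h 57 min
Thu: 08:42–16:46 = 8 h 4 min; less 45 min break → 7 h 19 min
Fri: 07:42–16:39 = 8 h 57 min; less 45 min break → 8 h 12 min
Sat: 06:25–16:14 = 9 h 49 min; less 45 min break → 9 h 4 min
Total worked: 54 h 44 min = 3284 min.
Regular 40 h 0 min = 2400 min at $30.00/h; overtime 14 h 44 min = 884 min at $45.00/h.
Pay = (2400 × $30.00 + 884 × $45.00) ÷ 60 = $1863.00.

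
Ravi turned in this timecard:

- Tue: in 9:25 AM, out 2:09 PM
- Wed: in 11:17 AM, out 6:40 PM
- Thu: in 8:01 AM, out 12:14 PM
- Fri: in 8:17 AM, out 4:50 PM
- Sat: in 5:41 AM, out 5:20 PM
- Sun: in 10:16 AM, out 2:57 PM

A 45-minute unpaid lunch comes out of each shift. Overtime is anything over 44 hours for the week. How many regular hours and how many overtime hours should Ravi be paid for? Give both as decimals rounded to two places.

Regular 36.72 hours, overtime 0.00 hours

Tue: 9:25 AM–2:09 PM = 4 h 44 min; less 45 min break → 3 h 59 min
Wed: 11:17 AM–6:40 PM = 7 h 23 min; less 45 min break → 6 h 38 min
Thu: 8:01 AM–12:14 PM = 4 h 13 min; less 45 min break → 3 h 28 min
Fri: 8:17 AM–4:50 PM = 8 h 33 min; less 45 min break → 7 h 48 min
Sat: 5:41 AM–5:20 PM = 11 h 39 min; less 45 min break → 10 h 54 min
Sun: 10:16 AM–2:57 PM = 4 h 41 min; less 45 min break → 3 h 56 min
Total worked: 36 h 43 min = 36.72 h.
Threshold 44 h → overtime 0 h 0 min, regular 36 h 43 min.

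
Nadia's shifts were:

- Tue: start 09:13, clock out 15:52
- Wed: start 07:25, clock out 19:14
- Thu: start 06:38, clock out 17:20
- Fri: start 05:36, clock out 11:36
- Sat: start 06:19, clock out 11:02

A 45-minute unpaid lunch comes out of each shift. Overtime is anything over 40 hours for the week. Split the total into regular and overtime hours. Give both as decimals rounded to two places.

Regular 36.13 hours, overtime 0.00 hours

Tue: 09:13–15:52 = 6 h 39 min; less 45 min break → 5 h 54 min
Wed: 07:25–19:14 = 11 h 49 min; less 45 min break → 11 h 4 min
Thu: 06:38–17:20 = 10 h 42 min; less 45 min break → 9 h 57 min
Fri: 05:36–11:36 = 6 h 0 min; less 45 min break → 5 h 15 min
Sat: 06:19–11:02 = 4 h 43 min; less 45 min break → 3 h 58 min
Total worked: 36 h 8 min = 36.13 h.
Threshold 40 h → overtime 0 h 0 min, regular 36 h 8 min.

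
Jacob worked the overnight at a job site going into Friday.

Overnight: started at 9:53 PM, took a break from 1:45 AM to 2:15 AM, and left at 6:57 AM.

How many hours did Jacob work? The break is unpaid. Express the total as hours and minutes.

8 h 34 min

Overnight: 9:53 PM → midnight = 2 h 7 min; midnight → 6:57 AM = 6 h 57 min; span 9 h 4 min; less 30 min break → 8 h 34 min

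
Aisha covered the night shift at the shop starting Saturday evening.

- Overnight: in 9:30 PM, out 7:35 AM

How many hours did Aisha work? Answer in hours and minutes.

10 h 5 min

Overnight: 9:30 PM → midnight = 2 h 30 min; midnight → 7:35 AM = 7 h 35 min; span 10 h 5 min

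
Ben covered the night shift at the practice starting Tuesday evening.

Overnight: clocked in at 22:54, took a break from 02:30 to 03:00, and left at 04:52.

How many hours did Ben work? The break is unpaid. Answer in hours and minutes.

Overnight: 22:54 → midnight = 1 h 6 min; midnight → 04:52 = 4 h 52 min; span 5 h 58 min; less 30 min break → 5 h 28 min

5 h 28 min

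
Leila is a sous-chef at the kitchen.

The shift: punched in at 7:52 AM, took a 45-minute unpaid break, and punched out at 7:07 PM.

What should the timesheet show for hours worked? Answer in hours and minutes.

10 h 30 min

The shift: 7:52 AM–7:07 PM = 11 h 15 min; less 45 min break → 10 h 30 min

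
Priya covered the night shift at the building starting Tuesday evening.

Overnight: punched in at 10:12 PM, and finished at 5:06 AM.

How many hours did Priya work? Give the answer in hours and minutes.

Overnight: 10:12 PM → midnight = 1 h 48 min; midnight → 5:06 AM = 5 h 6 min; span 6 h 54 min

6 h 54 min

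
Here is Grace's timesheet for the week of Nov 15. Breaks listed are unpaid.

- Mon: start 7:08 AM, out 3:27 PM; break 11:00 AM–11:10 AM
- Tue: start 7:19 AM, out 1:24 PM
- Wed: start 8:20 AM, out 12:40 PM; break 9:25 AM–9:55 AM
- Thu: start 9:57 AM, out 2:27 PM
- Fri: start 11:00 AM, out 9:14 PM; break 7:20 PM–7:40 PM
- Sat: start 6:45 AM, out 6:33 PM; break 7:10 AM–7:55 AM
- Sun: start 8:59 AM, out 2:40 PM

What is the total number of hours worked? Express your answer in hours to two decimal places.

Mon: 7:08 AM–3:27 PM = 8 h 19 min; less 10 min break → 8 h 9 min
Tue: 7:19 AM–1:24 PM = 6 h 5 min
Wed: 8:20 AM–12:40 PM = 4 h 20 min; less 30 min break → 3 h 50 min
Thu: 9:57 AM–2:27 PM = 4 h 30 min
Fri: 11:00 AM–9:14 PM = 10 h 14 min; less 20 min break → 9 h 54 min
Sat: 6:45 AM–6:33 PM = 11 h 48 min; less 45 min break → 11 h 3 min
Sun: 8:59 AM–2:40 PM = 5 h 41 min
Total: 8 h 9 min + 6 h 5 min + 3 h 50 min + 4 h 30 min + 9 h 54 min + 11 h 3 min + 5 h 41 min = 49 h 12 min.

49.20 hours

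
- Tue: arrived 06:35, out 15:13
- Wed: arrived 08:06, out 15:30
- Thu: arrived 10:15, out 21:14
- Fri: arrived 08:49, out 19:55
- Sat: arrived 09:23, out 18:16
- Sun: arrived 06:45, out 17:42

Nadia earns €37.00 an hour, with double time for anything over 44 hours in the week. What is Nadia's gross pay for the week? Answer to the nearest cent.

Tue: 06:35–15:13 = 8 h 38 min
Wed: 08:06–15:30 = 7 h 24 min
Thu: 10:15–21:14 = 10 h 59 min
Fri: 08:49–19:55 = 11 h 6 min
Sat: 09:23–18:16 = 8 h 53 min
Sun: 06:45–17:42 = 10 h 57 min
Total worked: 57 h 57 min = 3477 min.
Regular 44 h 0 min = 2640 min at €37.00/h; overtime 13 h 57 min = 837 min at €74.00/h.
Pay = (2640 × €37.00 + 837 × €74.00) ÷ 60 = €2660.30.

€2660.30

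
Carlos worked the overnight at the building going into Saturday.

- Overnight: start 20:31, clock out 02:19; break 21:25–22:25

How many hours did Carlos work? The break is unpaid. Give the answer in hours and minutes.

4 h 48 min

Overnight: 20:31 → midnight = 3 h 29 min; midnight → 02:19 = 2 h 19 min; span 5 h 48 min; less 60 min break → 4 h 48 min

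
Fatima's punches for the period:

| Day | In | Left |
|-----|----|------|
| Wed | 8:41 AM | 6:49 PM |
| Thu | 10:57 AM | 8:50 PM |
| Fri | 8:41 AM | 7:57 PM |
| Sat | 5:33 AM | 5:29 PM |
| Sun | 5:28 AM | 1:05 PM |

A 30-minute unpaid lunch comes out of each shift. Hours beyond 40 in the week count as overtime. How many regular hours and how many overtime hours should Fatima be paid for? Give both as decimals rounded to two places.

Wed: 8:41 AM–6:49 PM = 10 h 8 min; less 30 min break → 9 h 38 min
Thu: 10:57 AM–8:50 PM = 9 h 53 min; less 30 min break → 9 h 23 min
Fri: 8:41 AM–7:57 PM = 11 h 16 min; less 30 min break → 10 h 46 min
Sat: 5:33 AM–5:29 PM = 11 h 56 min; less 30 min break → 11 h 26 min
Sun: 5:28 AM–1:05 PM = 7 h 37 min; less 30 min break → 7 h 7 min
Total worked: 48 h 20 min = 48.33 h.
Threshold 40 h → overtime 8 h 20 min, regular 40 h 0 min.

Regular 40.00 hours, overtime 8.33 hours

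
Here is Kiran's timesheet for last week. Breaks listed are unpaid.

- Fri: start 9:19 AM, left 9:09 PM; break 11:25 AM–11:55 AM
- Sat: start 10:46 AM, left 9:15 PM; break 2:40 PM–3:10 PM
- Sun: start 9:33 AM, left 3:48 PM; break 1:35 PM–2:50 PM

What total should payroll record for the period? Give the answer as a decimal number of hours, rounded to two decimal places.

26.32 hours

Fri: 9:19 AM–9:09 PM = 11 h 50 min; less 30 min break → 11 h 20 min
Sat: 10:46 AM–9:15 PM = 10 h 29 min; less 30 min break → 9 h 59 min
Sun: 9:33 AM–3:48 PM = 6 h 15 min; less 75 min break → 5 h 0 min
Total: 11 h 20 min + 9 h 59 min + 5 h 0 min = 26 h 19 min.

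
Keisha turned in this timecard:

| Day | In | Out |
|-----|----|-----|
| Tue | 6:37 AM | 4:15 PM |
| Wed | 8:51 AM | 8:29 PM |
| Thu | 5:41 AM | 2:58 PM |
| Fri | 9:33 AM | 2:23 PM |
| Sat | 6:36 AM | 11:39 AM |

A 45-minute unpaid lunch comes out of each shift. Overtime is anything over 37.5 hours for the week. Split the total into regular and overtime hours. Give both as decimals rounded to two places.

Regular 36.68 hours, overtime 0.00 hours

Tue: 6:37 AM–4:15 PM = 9 h 38 min; less 45 min break → 8 h 53 min
Wed: 8:51 AM–8:29 PM = 11 h 38 min; less 45 min break → 10 h 53 min
Thu: 5:41 AM–2:58 PM = 9 h 17 min; less 45 min break → 8 h 32 min
Fri: 9:33 AM–2:23 PM = 4 h 50 min; less 45 min break → 4 h 5 min
Sat: 6:36 AM–11:39 AM = 5 h 3 min; less 45 min break → 4 h 18 min
Total worked: 36 h 41 min = 36.68 h.
Threshold 37.5 h → overtime 0 h 0 min, regular 36 h 41 min.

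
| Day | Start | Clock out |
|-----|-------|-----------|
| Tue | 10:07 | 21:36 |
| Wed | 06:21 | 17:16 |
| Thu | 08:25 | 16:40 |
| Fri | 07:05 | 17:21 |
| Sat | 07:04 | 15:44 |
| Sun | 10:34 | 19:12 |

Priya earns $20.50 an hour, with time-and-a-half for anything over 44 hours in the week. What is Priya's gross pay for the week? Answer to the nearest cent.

Tue: 10:07–21:36 = 11 h 29 min
Wed: 06:21–17:16 = 10 h 55 min
Thu: 08:25–16:40 = 8 h 15 min
Fri: 07:05–17:21 = 10 h 16 min
Sat: 07:04–15:44 = 8 h 40 min
Sun: 10:34–19:12 = 8 h 38 min
Total worked: 58 h 13 min = 3493 min.
Regular 44 h 0 min = 2640 min at $20.50/h; overtime 14 h 13 min = 853 min at $30.75/h.
Pay = (2640 × $20.50 + 853 × $30.75) ÷ 60 = $1339.16.

$1339.16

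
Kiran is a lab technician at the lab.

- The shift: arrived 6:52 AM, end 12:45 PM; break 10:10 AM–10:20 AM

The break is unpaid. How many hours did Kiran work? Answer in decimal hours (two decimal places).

5.72 hours

The shift: 6:52 AM–12:45 PM = 5 h 53 min; less 10 min break → 5 h 43 min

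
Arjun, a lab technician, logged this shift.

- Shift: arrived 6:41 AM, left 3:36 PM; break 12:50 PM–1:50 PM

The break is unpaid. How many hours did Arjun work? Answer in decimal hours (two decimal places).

Shift: 6:41 AM–3:36 PM = 8 h 55 min; less 60 min break → 7 h 55 min

7.92 hours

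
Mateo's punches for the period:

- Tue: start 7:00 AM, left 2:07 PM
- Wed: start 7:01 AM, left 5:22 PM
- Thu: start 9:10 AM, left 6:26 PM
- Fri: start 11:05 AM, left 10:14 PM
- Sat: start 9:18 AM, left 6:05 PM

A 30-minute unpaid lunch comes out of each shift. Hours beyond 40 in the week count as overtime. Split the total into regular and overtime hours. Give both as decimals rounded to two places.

Regular 40.00 hours, overtime 4.17 hours

Tue: 7:00 AM–2:07 PM = 7 h 7 min; less 30 min break → 6 h 37 min
Wed: 7:01 AM–5:22 PM = 10 h 21 min; less 30 min break → 9 h 51 min
Thu: 9:10 AM–6:26 PM = 9 h 16 min; less 30 min break → 8 h 46 min
Fri: 11:05 AM–10:14 PM = 11 h 9 min; less 30 min break → 10 h 39 min
Sat: 9:18 AM–6:05 PM = 8 h 47 min; less 30 min break → 8 h 17 min
Total worked: 44 h 10 min = 44.17 h.
Threshold 40 h → overtime 4 h 10 min, regular 40 h 0 min.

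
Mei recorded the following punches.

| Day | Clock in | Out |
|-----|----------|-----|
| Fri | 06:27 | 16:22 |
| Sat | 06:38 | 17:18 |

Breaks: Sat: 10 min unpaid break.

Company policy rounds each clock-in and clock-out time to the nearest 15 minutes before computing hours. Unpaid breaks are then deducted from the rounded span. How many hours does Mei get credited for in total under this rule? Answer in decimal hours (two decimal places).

20.08 hours

Fri: in 06:27→06:30, out 16:22→16:15; 9 h 45 min
Sat: in 06:38→06:45, out 17:18→17:15; 10 h 30 min − 10 min = 10 h 20 min
Total credited: 20 h 5 min.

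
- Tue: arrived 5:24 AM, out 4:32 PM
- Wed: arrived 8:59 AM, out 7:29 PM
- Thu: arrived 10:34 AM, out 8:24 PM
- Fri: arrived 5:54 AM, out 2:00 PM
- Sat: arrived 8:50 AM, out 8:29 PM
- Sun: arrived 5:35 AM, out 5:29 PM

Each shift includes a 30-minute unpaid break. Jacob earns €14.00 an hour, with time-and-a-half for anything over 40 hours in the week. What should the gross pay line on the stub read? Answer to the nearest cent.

€982.45

Tue: 5:24 AM–4:32 PM = 11 h 8 min; less 30 min break → 10 h 38 min
Wed: 8:59 AM–7:29 PM = 10 h 30 min; less 30 min break → 10 h 0 min
Thu: 10:34 AM–8:24 PM = 9 h 50 min; less 30 min break → 9 h 20 min
Fri: 5:54 AM–2:00 PM = 8 h 6 min; less 30 min break → 7 h 36 min
Sat: 8:50 AM–8:29 PM = 11 h 39 min; less 30 min break → 11 h 9 min
Sun: 5:35 AM–5:29 PM = 11 h 54 min; less 30 min break → 11 h 24 min
Total worked: 60 h 7 min = 3607 min.
Regular 40 h 0 min = 2400 min at €14.00/h; overtime 20 h 7 min = 1207 min at €21.00/h.
Pay = (2400 × €14.00 + 1207 × €21.00) ÷ 60 = €982.45.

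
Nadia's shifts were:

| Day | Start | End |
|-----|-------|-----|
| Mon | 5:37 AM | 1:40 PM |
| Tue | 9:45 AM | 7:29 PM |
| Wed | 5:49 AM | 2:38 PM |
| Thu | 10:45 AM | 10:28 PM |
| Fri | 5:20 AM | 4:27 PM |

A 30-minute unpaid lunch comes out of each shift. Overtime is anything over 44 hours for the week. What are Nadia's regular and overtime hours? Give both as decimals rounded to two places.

Regular 44.00 hours, overtime 2.93 hours

Mon: 5:37 AM–1:40 PM = 8 h 3 min; less 30 min break → 7 h 33 min
Tue: 9:45 AM–7:29 PM = 9 h 44 min; less 30 min break → 9 h 14 min
Wed: 5:49 AM–2:38 PM = 8 h 49 min; less 30 min break → 8 h 19 min
Thu: 10:45 AM–10:28 PM = 11 h 43 min; less 30 min break → 11 h 13 min
Fri: 5:20 AM–4:27 PM = 11 h 7 min; less 30 min break → 10 h 37 min
Total worked: 46 h 56 min = 46.93 h.
Threshold 44 h → overtime 2 h 56 min, regular 44 h 0 min.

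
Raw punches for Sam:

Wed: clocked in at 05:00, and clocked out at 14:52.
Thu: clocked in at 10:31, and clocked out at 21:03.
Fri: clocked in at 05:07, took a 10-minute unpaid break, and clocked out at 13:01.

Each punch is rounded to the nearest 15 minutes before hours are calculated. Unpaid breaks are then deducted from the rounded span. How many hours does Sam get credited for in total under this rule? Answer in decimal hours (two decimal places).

28.08 hours

Wed: in 05:00→05:00, out 14:52→14:45; 9 h 45 min
Thu: in 10:31→10:30, out 21:03→21:00; 10 h 30 min
Fri: in 05:07→05:00, out 13:01→13:00; 8 h 0 min − 10 min = 7 h 50 min
Total credited: 28 h 5 min.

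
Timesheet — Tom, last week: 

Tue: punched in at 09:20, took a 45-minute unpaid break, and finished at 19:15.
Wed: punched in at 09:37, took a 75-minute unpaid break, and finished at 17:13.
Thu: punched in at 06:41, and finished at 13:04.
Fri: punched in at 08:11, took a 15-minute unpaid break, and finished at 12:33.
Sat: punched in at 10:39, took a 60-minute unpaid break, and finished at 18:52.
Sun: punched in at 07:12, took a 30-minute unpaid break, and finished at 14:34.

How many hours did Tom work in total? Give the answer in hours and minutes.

Tue: 09:20–19:15 = 9 h 55 min; less 45 min break → 9 h 10 min
Wed: 09:37–17:13 = 7 h 36 min; less 75 min break → 6 h 21 min
Thu: 06:41–13:04 = 6 h 23 min
Fri: 08:11–12:33 = 4 h 22 min; less 15 min break → 4 h 7 min
Sat: 10:39–18:52 = 8 h 13 min; less 60 min break → 7 h 13 min
Sun: 07:12–14:34 = 7 h 22 min; less 30 min break → 6 h 52 min
Total: 9 h 10 min + 6 h 21 min + 6 h 23 min + 4 h 7 min + 7 h 13 min + 6 h 52 min = 40 h 6 min.

40 h 6 min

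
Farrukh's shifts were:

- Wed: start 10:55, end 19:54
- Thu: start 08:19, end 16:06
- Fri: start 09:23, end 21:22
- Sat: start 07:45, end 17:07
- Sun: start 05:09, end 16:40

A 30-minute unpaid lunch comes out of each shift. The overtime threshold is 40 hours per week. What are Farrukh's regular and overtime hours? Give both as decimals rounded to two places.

Wed: 10:55–19:54 = 8 h 59 min; less 30 min break → 8 h 29 min
Thu: 08:19–16:06 = 7 h 47 min; less 30 min break → 7 h 17 min
Fri: 09:23–21:22 = 11 h 59 min; less 30 min break → 11 h 29 min
Sat: 07:45–17:07 = 9 h 22 min; less 30 min break → 8 h 52 min
Sun: 05:09–16:40 = 11 h 31 min; less 30 min break → 11 h 1 min
Total worked: 47 h 8 min = 47.13 h.
Threshold 40 h → overtime 7 h 8 min, regular 40 h 0 min.

Regular 40.00 hours, overtime 7.13 hours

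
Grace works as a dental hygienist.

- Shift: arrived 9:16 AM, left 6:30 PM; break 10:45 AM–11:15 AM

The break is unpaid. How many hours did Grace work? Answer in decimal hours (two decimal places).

8.73 hours

Shift: 9:16 AM–6:30 PM = 9 h 14 min; less 30 min break → 8 h 44 min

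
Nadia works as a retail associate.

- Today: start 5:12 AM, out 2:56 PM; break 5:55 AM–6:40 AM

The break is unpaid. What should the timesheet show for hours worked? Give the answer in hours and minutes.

Today: 5:12 AM–2:56 PM = 9 h 44 min; less 45 min break → 8 h 59 min

8 h 59 min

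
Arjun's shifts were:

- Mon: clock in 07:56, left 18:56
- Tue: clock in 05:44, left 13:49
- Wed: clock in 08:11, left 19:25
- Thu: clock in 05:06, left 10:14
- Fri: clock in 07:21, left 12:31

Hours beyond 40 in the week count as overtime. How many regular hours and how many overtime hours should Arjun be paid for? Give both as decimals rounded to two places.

Regular 40.00 hours, overtime 0.62 hours

Mon: 07:56–18:56 = 11 h 0 min
Tue: 05:44–13:49 = 8 h 5 min
Wed: 08:11–19:25 = 11 h 14 min
Thu: 05:06–10:14 = 5 h 8 min
Fri: 07:21–12:31 = 5 h 10 min
Total worked: 40 h 37 min = 40.62 h.
Threshold 40 h → overtime 0 h 37 min, regular 40 h 0 min.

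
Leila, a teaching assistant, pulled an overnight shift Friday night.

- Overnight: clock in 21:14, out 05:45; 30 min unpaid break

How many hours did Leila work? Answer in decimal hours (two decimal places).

8.02 hours

Overnight: 21:14 → midnight = 2 h 46 min; midnight → 05:45 = 5 h 45 min; span 8 h 31 min; less 30 min break → 8 h 1 min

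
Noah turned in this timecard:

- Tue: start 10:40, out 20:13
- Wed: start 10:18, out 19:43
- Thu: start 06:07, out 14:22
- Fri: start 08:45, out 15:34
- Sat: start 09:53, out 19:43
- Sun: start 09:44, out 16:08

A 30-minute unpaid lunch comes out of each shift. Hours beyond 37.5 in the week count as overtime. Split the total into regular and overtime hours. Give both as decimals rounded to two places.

Regular 37.50 hours, overtime 9.77 hours

Tue: 10:40–20:13 = 9 h 33 min; less 30 min break → 9 h 3 min
Wed: 10:18–19:43 = 9 h 25 min; less 30 min break → 8 h 55 min
Thu: 06:07–14:22 = 8 h 15 min; less 30 min break → 7 h 45 min
Fri: 08:45–15:34 = 6 h 49 min; less 30 min break → 6 h 19 min
Sat: 09:53–19:43 = 9 h 50 min; less 30 min break → 9 h 20 min
Sun: 09:44–16:08 = 6 h 24 min; less 30 min break → 5 h 54 min
Total worked: 47 h 16 min = 47.27 h.
Threshold 37.5 h → overtime 9 h 46 min, regular 37 h 30 min.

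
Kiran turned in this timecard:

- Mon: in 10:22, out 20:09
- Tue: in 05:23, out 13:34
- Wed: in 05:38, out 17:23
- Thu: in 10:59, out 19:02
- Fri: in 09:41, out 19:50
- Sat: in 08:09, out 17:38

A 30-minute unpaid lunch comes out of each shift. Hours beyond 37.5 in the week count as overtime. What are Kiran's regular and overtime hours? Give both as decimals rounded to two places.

Mon: 10:22–20:09 = 9 h 47 min; less 30 min break → 9 h 17 min
Tue: 05:23–13:34 = 8 h 11 min; less 30 min break → 7 h 41 min
Wed: 05:38–17:23 = 11 h 45 min; less 30 min break → 11 h 15 min
Thu: 10:59–19:02 = 8 h 3 min; less 30 min break → 7 h 33 min
Fri: 09:41–19:50 = 10 h 9 min; less 30 min break → 9 h 39 min
Sat: 08:09–17:38 = 9 h 29 min; less 30 min break → 8 h 59 min
Total worked: 54 h 24 min = 54.40 h.
Threshold 37.5 h → overtime 16 h 54 min, regular 37 h 30 min.

Regular 37.50 hours, overtime 16.90 hours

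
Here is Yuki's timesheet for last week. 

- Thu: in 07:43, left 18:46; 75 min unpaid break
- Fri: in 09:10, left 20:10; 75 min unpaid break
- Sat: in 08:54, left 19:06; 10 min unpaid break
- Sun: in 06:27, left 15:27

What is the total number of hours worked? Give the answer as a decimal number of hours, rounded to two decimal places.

Thu: 07:43–18:46 = 11 h 3 min; less 75 min break → 9 h 48 min
Fri: 09:10–20:10 = 11 h 0 min; less 75 min break → 9 h 45 min
Sat: 08:54–19:06 = 10 h 12 min; less 10 min break → 10 h 2 min
Sun: 06:27–15:27 = 9 h 0 min
Total: 9 h 48 min + 9 h 45 min + 10 h 2 min + 9 h 0 min = 38 h 35 min.

38.58 hours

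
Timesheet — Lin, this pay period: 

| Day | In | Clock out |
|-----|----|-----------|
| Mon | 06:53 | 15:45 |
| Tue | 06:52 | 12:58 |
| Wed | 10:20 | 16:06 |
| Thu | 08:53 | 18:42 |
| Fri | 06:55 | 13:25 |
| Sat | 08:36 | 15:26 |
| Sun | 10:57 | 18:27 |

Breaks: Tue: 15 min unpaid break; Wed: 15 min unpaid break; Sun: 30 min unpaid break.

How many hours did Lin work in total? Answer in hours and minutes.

Mon: 06:53–15:45 = 8 h 52 min
Tue: 06:52–12:58 = 6 h 6 min; less 15 min break → 5 h 51 min
Wed: 10:20–16:06 = 5 h 46 min; less 15 min break → 5 h 31 min
Thu: 08:53–18:42 = 9 h 49 min
Fri: 06:55–13:25 = 6 h 30 min
Sat: 08:36–15:26 = 6 h 50 min
Sun: 10:57–18:27 = 7 h 30 min; less 30 min break → 7 h 0 min
Total: 8 h 52 min + 5 h 51 min + 5 h 31 min + 9 h 49 min + 6 h 30 min + 6 h 50 min + 7 h 0 min = 50 h 23 min.

50 h 23 min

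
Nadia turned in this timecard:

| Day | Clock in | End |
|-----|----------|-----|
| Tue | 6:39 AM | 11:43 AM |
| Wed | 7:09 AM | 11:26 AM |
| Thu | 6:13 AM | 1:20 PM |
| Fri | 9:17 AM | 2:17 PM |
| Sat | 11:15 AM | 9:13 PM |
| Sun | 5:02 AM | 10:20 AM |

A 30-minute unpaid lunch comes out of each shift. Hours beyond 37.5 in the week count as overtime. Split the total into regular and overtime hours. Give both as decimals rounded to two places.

Regular 33.73 hours, overtime 0.00 hours

Tue: 6:39 AM–11:43 AM = 5 h 4 min; less 30 min break → 4 h 34 min
Wed: 7:09 AM–11:26 AM = 4 h 17 min; less 30 min break → 3 h 47 min
Thu: 6:13 AM–1:20 PM = 7 h 7 min; less 30 min break → 6 h 37 min
Fri: 9:17 AM–2:17 PM = 5 h 0 min; less 30 min break → 4 h 30 min
Sat: 11:15 AM–9:13 PM = 9 h 58 min; less 30 min break → 9 h 28 min
Sun: 5:02 AM–10:20 AM = 5 h 18 min; less 30 min break → 4 h 48 min
Total worked: 33 h 44 min = 33.73 h.
Threshold 37.5 h → overtime 0 h 0 min, regular 33 h 44 min.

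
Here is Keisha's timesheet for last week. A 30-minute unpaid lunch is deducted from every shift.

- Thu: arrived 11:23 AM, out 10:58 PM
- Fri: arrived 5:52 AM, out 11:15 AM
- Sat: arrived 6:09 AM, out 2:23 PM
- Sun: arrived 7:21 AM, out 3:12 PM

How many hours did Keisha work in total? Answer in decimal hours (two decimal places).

31.05 hours

Thu: 11:23 AM–10:58 PM = 11 h 35 min; less 30 min break → 11 h 5 min
Fri: 5:52 AM–11:15 AM = 5 h 23 min; less 30 min break → 4 h 53 min
Sat: 6:09 AM–2:23 PM = 8 h 14 min; less 30 min break → 7 h 44 min
Sun: 7:21 AM–3:12 PM = 7 h 51 min; less 30 min break → 7 h 21 min
Total: 11 h 5 min + 4 h 53 min + 7 h 44 min + 7 h 21 min = 31 h 3 min.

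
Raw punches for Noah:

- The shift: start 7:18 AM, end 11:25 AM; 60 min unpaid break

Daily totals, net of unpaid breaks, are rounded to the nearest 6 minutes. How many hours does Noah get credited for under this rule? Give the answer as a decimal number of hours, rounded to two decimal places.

The shift: 7:18 AM–11:25 AM = 4 h 7 min − 60 min = 3 h 7 min → rounds to 3 h 6 min

3.10 hours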